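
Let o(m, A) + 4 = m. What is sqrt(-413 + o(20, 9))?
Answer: I*sqrt(397) ≈ 19.925*I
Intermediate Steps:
o(m, A) = -4 + m
sqrt(-413 + o(20, 9)) = sqrt(-413 + (-4 + 20)) = sqrt(-413 + 16) = sqrt(-397) = I*sqrt(397)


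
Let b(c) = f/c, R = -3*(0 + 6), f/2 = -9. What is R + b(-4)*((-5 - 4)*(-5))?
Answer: 369/2 ≈ 184.50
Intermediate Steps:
f = -18 (f = 2*(-9) = -18)
R = -18 (R = -3*6 = -18)
b(c) = -18/c
R + b(-4)*((-5 - 4)*(-5)) = -18 + (-18/(-4))*((-5 - 4)*(-5)) = -18 + (-18*(-1/4))*(-9*(-5)) = -18 + (9/2)*45 = -18 + 405/2 = 369/2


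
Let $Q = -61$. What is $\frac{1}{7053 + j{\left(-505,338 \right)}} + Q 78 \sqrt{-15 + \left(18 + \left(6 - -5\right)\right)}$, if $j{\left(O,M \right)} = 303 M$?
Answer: $\frac{1}{109467} - 4758 \sqrt{14} \approx -17803.0$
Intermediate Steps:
$\frac{1}{7053 + j{\left(-505,338 \right)}} + Q 78 \sqrt{-15 + \left(18 + \left(6 - -5\right)\right)} = \frac{1}{7053 + 303 \cdot 338} + \left(-61\right) 78 \sqrt{-15 + \left(18 + \left(6 - -5\right)\right)} = \frac{1}{7053 + 102414} - 4758 \sqrt{-15 + \left(18 + \left(6 + 5\right)\right)} = \frac{1}{109467} - 4758 \sqrt{-15 + \left(18 + 11\right)} = \frac{1}{109467} - 4758 \sqrt{-15 + 29} = \frac{1}{109467} - 4758 \sqrt{14}$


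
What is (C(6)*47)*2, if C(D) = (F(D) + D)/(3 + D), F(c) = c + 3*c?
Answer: 940/3 ≈ 313.33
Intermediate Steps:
F(c) = 4*c
C(D) = 5*D/(3 + D) (C(D) = (4*D + D)/(3 + D) = (5*D)/(3 + D) = 5*D/(3 + D))
(C(6)*47)*2 = ((5*6/(3 + 6))*47)*2 = ((5*6/9)*47)*2 = ((5*6*(⅑))*47)*2 = ((10/3)*47)*2 = (470/3)*2 = 940/3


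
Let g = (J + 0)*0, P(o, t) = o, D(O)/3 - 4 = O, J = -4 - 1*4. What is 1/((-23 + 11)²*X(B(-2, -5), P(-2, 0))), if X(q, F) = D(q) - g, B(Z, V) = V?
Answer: -1/432 ≈ -0.0023148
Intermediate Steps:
J = -8 (J = -4 - 4 = -8)
D(O) = 12 + 3*O
g = 0 (g = (-8 + 0)*0 = -8*0 = 0)
X(q, F) = 12 + 3*q (X(q, F) = (12 + 3*q) - 1*0 = (12 + 3*q) + 0 = 12 + 3*q)
1/((-23 + 11)²*X(B(-2, -5), P(-2, 0))) = 1/((-23 + 11)²*(12 + 3*(-5))) = 1/((-12)²*(12 - 15)) = 1/(144*(-3)) = 1/(-432) = -1/432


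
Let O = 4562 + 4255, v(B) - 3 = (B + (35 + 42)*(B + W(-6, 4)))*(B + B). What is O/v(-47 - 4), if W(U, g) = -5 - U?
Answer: 2939/132635 ≈ 0.022159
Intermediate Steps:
v(B) = 3 + 2*B*(77 + 78*B) (v(B) = 3 + (B + (35 + 42)*(B + (-5 - 1*(-6))))*(B + B) = 3 + (B + 77*(B + (-5 + 6)))*(2*B) = 3 + (B + 77*(B + 1))*(2*B) = 3 + (B + 77*(1 + B))*(2*B) = 3 + (B + (77 + 77*B))*(2*B) = 3 + (77 + 78*B)*(2*B) = 3 + 2*B*(77 + 78*B))
O = 8817
O/v(-47 - 4) = 8817/(3 + 154*(-47 - 4) + 156*(-47 - 4)²) = 8817/(3 + 154*(-51) + 156*(-51)²) = 8817/(3 - 7854 + 156*2601) = 8817/(3 - 7854 + 405756) = 8817/397905 = 8817*(1/397905) = 2939/132635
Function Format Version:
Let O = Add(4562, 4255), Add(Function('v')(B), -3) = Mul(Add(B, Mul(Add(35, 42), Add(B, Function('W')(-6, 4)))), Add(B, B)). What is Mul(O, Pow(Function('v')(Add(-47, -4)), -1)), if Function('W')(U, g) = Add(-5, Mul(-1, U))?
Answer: Rational(2939, 132635) ≈ 0.022159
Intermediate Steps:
Function('v')(B) = Add(3, Mul(2, B, Add(77, Mul(78, B)))) (Function('v')(B) = Add(3, Mul(Add(B, Mul(Add(35, 42), Add(B, Add(-5, Mul(-1, -6))))), Add(B, B))) = Add(3, Mul(Add(B, Mul(77, Add(B, Add(-5, 6)))), Mul(2, B))) = Add(3, Mul(Add(B, Mul(77, Add(B, 1))), Mul(2, B))) = Add(3, Mul(Add(B, Mul(77, Add(1, B))), Mul(2, B))) = Add(3, Mul(Add(B, Add(77, Mul(77, B))), Mul(2, B))) = Add(3, Mul(Add(77, Mul(78, B)), Mul(2, B))) = Add(3, Mul(2, B, Add(77, Mul(78, B)))))
O = 8817
Mul(O, Pow(Function('v')(Add(-47, -4)), -1)) = Mul(8817, Pow(Add(3, Mul(154, Add(-47, -4)), Mul(156, Pow(Add(-47, -4), 2))), -1)) = Mul(8817, Pow(Add(3, Mul(154, -51), Mul(156, Pow(-51, 2))), -1)) = Mul(8817, Pow(Add(3, -7854, Mul(156, 2601)), -1)) = Mul(8817, Pow(Add(3, -7854, 405756), -1)) = Mul(8817, Pow(397905, -1)) = Mul(8817, Rational(1, 397905)) = Rational(2939, 132635)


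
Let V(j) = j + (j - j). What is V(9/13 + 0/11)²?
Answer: 81/169 ≈ 0.47929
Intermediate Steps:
V(j) = j (V(j) = j + 0 = j)
V(9/13 + 0/11)² = (9/13 + 0/11)² = (9*(1/13) + 0*(1/11))² = (9/13 + 0)² = (9/13)² = 81/169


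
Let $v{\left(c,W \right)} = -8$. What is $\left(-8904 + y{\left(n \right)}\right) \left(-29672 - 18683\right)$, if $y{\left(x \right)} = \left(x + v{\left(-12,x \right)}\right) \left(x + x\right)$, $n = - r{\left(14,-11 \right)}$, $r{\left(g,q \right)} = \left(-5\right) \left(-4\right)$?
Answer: $376395320$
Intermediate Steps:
$r{\left(g,q \right)} = 20$
$n = -20$ ($n = \left(-1\right) 20 = -20$)
$y{\left(x \right)} = 2 x \left(-8 + x\right)$ ($y{\left(x \right)} = \left(x - 8\right) \left(x + x\right) = \left(-8 + x\right) 2 x = 2 x \left(-8 + x\right)$)
$\left(-8904 + y{\left(n \right)}\right) \left(-29672 - 18683\right) = \left(-8904 + 2 \left(-20\right) \left(-8 - 20\right)\right) \left(-29672 - 18683\right) = \left(-8904 + 2 \left(-20\right) \left(-28\right)\right) \left(-48355\right) = \left(-8904 + 1120\right) \left(-48355\right) = \left(-7784\right) \left(-48355\right) = 376395320$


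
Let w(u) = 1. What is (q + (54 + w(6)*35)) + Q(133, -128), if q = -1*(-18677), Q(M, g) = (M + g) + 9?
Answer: 18780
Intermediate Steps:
Q(M, g) = 9 + M + g
q = 18677
(q + (54 + w(6)*35)) + Q(133, -128) = (18677 + (54 + 1*35)) + (9 + 133 - 128) = (18677 + (54 + 35)) + 14 = (18677 + 89) + 14 = 18766 + 14 = 18780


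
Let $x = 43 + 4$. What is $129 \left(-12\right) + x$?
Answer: $-1501$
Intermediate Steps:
$x = 47$
$129 \left(-12\right) + x = 129 \left(-12\right) + 47 = -1548 + 47 = -1501$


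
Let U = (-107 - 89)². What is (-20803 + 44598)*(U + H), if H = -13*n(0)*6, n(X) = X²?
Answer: 914108720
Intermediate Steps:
U = 38416 (U = (-196)² = 38416)
H = 0 (H = -13*0²*6 = -13*0*6 = 0*6 = 0)
(-20803 + 44598)*(U + H) = (-20803 + 44598)*(38416 + 0) = 23795*38416 = 914108720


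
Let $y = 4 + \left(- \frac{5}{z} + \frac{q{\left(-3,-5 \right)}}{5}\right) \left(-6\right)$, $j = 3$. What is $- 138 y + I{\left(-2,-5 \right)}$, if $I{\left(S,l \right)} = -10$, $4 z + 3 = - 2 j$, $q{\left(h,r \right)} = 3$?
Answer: $\frac{8874}{5} \approx 1774.8$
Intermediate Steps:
$z = - \frac{9}{4}$ ($z = - \frac{3}{4} + \frac{\left(-2\right) 3}{4} = - \frac{3}{4} + \frac{1}{4} \left(-6\right) = - \frac{3}{4} - \frac{3}{2} = - \frac{9}{4} \approx -2.25$)
$y = - \frac{194}{15}$ ($y = 4 + \left(- \frac{5}{- \frac{9}{4}} + \frac{3}{5}\right) \left(-6\right) = 4 + \left(\left(-5\right) \left(- \frac{4}{9}\right) + 3 \cdot \frac{1}{5}\right) \left(-6\right) = 4 + \left(\frac{20}{9} + \frac{3}{5}\right) \left(-6\right) = 4 + \frac{127}{45} \left(-6\right) = 4 - \frac{254}{15} = - \frac{194}{15} \approx -12.933$)
$- 138 y + I{\left(-2,-5 \right)} = \left(-138\right) \left(- \frac{194}{15}\right) - 10 = \frac{8924}{5} - 10 = \frac{8874}{5}$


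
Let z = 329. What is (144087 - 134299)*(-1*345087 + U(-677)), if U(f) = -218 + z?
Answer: -3376625088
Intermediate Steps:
U(f) = 111 (U(f) = -218 + 329 = 111)
(144087 - 134299)*(-1*345087 + U(-677)) = (144087 - 134299)*(-1*345087 + 111) = 9788*(-345087 + 111) = 9788*(-344976) = -3376625088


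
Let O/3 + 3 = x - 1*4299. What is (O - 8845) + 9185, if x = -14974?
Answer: -57488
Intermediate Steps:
O = -57828 (O = -9 + 3*(-14974 - 1*4299) = -9 + 3*(-14974 - 4299) = -9 + 3*(-19273) = -9 - 57819 = -57828)
(O - 8845) + 9185 = (-57828 - 8845) + 9185 = -66673 + 9185 = -57488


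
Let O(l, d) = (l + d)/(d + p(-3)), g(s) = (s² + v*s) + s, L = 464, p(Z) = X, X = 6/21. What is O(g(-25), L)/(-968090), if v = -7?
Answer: -8673/3146292500 ≈ -2.7566e-6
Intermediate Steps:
X = 2/7 (X = 6*(1/21) = 2/7 ≈ 0.28571)
p(Z) = 2/7
g(s) = s² - 6*s (g(s) = (s² - 7*s) + s = s² - 6*s)
O(l, d) = (d + l)/(2/7 + d) (O(l, d) = (l + d)/(d + 2/7) = (d + l)/(2/7 + d))
O(g(-25), L)/(-968090) = (7*(464 - 25*(-6 - 25))/(2 + 7*464))/(-968090) = (7*(464 - 25*(-31))/(2 + 3248))*(-1/968090) = (7*(464 + 775)/3250)*(-1/968090) = (7*(1/3250)*1239)*(-1/968090) = (8673/3250)*(-1/968090) = -8673/3146292500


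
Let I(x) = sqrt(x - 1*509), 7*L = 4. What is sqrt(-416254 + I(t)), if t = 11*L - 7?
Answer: sqrt(-20396446 + 28*I*sqrt(1561))/7 ≈ 0.017497 + 645.18*I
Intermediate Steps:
L = 4/7 (L = (1/7)*4 = 4/7 ≈ 0.57143)
t = -5/7 (t = 11*(4/7) - 7 = 44/7 - 7 = -5/7 ≈ -0.71429)
I(x) = sqrt(-509 + x) (I(x) = sqrt(x - 509) = sqrt(-509 + x))
sqrt(-416254 + I(t)) = sqrt(-416254 + sqrt(-509 - 5/7)) = sqrt(-416254 + sqrt(-3568/7)) = sqrt(-416254 + 4*I*sqrt(1561)/7)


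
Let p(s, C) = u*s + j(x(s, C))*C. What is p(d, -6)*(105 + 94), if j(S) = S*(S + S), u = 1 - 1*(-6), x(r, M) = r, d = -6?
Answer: -94326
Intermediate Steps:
u = 7 (u = 1 + 6 = 7)
j(S) = 2*S² (j(S) = S*(2*S) = 2*S²)
p(s, C) = 7*s + 2*C*s² (p(s, C) = 7*s + (2*s²)*C = 7*s + 2*C*s²)
p(d, -6)*(105 + 94) = (-6*(7 + 2*(-6)*(-6)))*(105 + 94) = -6*(7 + 72)*199 = -6*79*199 = -474*199 = -94326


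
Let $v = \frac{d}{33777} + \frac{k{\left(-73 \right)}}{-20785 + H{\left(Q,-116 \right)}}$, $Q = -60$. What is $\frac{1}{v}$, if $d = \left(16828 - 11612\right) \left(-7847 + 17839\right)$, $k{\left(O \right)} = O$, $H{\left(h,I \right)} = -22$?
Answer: $\frac{702798039}{1084427351225} \approx 0.00064808$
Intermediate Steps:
$d = 52118272$ ($d = 5216 \cdot 9992 = 52118272$)
$v = \frac{1084427351225}{702798039}$ ($v = \frac{52118272}{33777} - \frac{73}{-20785 - 22} = 52118272 \cdot \frac{1}{33777} - \frac{73}{-20807} = \frac{52118272}{33777} - - \frac{73}{20807} = \frac{52118272}{33777} + \frac{73}{20807} = \frac{1084427351225}{702798039} \approx 1543.0$)
$\frac{1}{v} = \frac{1}{\frac{1084427351225}{702798039}} = \frac{702798039}{1084427351225}$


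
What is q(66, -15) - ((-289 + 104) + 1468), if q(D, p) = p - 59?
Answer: -1357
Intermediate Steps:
q(D, p) = -59 + p
q(66, -15) - ((-289 + 104) + 1468) = (-59 - 15) - ((-289 + 104) + 1468) = -74 - (-185 + 1468) = -74 - 1*1283 = -74 - 1283 = -1357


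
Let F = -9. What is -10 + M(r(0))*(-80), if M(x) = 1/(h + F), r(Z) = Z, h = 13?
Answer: -30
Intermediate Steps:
M(x) = 1/4 (M(x) = 1/(13 - 9) = 1/4)
-10 + M(r(0))*(-80) = -10 + (1/4)*(-80) = -10 - 20 = -30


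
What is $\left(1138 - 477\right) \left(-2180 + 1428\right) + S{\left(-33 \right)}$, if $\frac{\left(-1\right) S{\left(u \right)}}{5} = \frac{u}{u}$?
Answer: $-497077$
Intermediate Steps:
$S{\left(u \right)} = -5$ ($S{\left(u \right)} = - 5 \frac{u}{u} = \left(-5\right) 1 = -5$)
$\left(1138 - 477\right) \left(-2180 + 1428\right) + S{\left(-33 \right)} = \left(1138 - 477\right) \left(-2180 + 1428\right) - 5 = 661 \left(-752\right) - 5 = -497072 - 5 = -497077$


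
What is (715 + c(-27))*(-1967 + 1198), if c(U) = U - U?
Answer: -549835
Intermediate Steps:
c(U) = 0
(715 + c(-27))*(-1967 + 1198) = (715 + 0)*(-1967 + 1198) = 715*(-769) = -549835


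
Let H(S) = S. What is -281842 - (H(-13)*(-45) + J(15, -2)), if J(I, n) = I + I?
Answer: -282457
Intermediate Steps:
J(I, n) = 2*I
-281842 - (H(-13)*(-45) + J(15, -2)) = -281842 - (-13*(-45) + 2*15) = -281842 - (585 + 30) = -281842 - 1*615 = -281842 - 615 = -282457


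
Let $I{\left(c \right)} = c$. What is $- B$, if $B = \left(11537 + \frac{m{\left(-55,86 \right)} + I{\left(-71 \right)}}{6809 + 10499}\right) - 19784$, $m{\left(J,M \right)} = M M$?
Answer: $\frac{142731751}{17308} \approx 8246.6$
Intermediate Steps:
$m{\left(J,M \right)} = M^{2}$
$B = - \frac{142731751}{17308}$ ($B = \left(11537 + \frac{86^{2} - 71}{6809 + 10499}\right) - 19784 = \left(11537 + \frac{7396 - 71}{17308}\right) - 19784 = \left(11537 + 7325 \cdot \frac{1}{17308}\right) - 19784 = \left(11537 + \frac{7325}{17308}\right) - 19784 = \frac{199689721}{17308} - 19784 = - \frac{142731751}{17308} \approx -8246.6$)
$- B = \left(-1\right) \left(- \frac{142731751}{17308}\right) = \frac{142731751}{17308}$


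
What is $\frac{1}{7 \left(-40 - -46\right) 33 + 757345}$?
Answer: $\frac{1}{758731} \approx 1.318 \cdot 10^{-6}$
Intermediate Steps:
$\frac{1}{7 \left(-40 - -46\right) 33 + 757345} = \frac{1}{7 \left(-40 + 46\right) 33 + 757345} = \frac{1}{7 \cdot 6 \cdot 33 + 757345} = \frac{1}{42 \cdot 33 + 757345} = \frac{1}{1386 + 757345} = \frac{1}{758731}$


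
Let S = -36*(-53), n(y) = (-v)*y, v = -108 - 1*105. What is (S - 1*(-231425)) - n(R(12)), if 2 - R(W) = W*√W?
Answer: 232907 + 5112*√3 ≈ 2.4176e+5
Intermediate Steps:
v = -213 (v = -108 - 105 = -213)
R(W) = 2 - W^(3/2) (R(W) = 2 - W*√W = 2 - W^(3/2))
n(y) = 213*y (n(y) = (-1*(-213))*y = 213*y)
S = 1908
(S - 1*(-231425)) - n(R(12)) = (1908 - 1*(-231425)) - 213*(2 - 12^(3/2)) = (1908 + 231425) - 213*(2 - 24*√3) = 233333 - 213*(2 - 24*√3) = 233333 - (426 - 5112*√3) = 233333 + (-426 + 5112*√3) = 232907 + 5112*√3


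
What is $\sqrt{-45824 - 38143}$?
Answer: $i \sqrt{83967} \approx 289.77 i$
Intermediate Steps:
$\sqrt{-45824 - 38143} = \sqrt{-83967} = i \sqrt{83967}$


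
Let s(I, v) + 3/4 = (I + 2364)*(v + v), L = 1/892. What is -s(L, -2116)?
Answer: 8923972517/892 ≈ 1.0004e+7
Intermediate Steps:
L = 1/892 ≈ 0.0011211
s(I, v) = -3/4 + 2*v*(2364 + I) (s(I, v) = -3/4 + (I + 2364)*(v + v) = -3/4 + (2364 + I)*(2*v) = -3/4 + 2*v*(2364 + I))
-s(L, -2116) = -(-3/4 + 4728*(-2116) + 2*(1/892)*(-2116)) = -(-3/4 - 10004448 - 1058/223) = -1*(-8923972517/892) = 8923972517/892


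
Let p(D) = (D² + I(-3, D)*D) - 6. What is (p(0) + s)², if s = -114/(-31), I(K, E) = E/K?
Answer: 5184/961 ≈ 5.3944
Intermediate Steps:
p(D) = -6 + 2*D²/3 (p(D) = (D² + (D/(-3))*D) - 6 = (D² + (D*(-⅓))*D) - 6 = (D² + (-D/3)*D) - 6 = (D² - D²/3) - 6 = 2*D²/3 - 6 = -6 + 2*D²/3)
s = 114/31 (s = -114*(-1/31) = 114/31 ≈ 3.6774)
(p(0) + s)² = ((-6 + (⅔)*0²) + 114/31)² = ((-6 + (⅔)*0) + 114/31)² = ((-6 + 0) + 114/31)² = (-6 + 114/31)² = (-72/31)² = 5184/961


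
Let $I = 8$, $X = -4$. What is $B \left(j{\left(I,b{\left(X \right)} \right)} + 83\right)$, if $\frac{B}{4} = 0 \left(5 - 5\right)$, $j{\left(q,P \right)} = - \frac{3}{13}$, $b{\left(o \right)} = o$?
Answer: $0$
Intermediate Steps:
$j{\left(q,P \right)} = - \frac{3}{13}$ ($j{\left(q,P \right)} = \left(-3\right) \frac{1}{13} = - \frac{3}{13}$)
$B = 0$ ($B = 4 \cdot 0 \left(5 - 5\right) = 4 \cdot 0 \cdot 0 = 4 \cdot 0 = 0$)
$B \left(j{\left(I,b{\left(X \right)} \right)} + 83\right) = 0 \left(- \frac{3}{13} + 83\right) = 0 \cdot \frac{1076}{13} = 0$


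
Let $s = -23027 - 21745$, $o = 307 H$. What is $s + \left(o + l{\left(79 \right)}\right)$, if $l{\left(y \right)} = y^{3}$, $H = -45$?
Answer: $434452$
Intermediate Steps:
$o = -13815$ ($o = 307 \left(-45\right) = -13815$)
$s = -44772$
$s + \left(o + l{\left(79 \right)}\right) = -44772 - \left(13815 - 79^{3}\right) = -44772 + \left(-13815 + 493039\right) = -44772 + 479224 = 434452$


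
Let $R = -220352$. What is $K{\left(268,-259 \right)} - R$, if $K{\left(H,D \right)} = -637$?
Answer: $219715$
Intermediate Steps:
$K{\left(268,-259 \right)} - R = -637 - -220352 = -637 + 220352 = 219715$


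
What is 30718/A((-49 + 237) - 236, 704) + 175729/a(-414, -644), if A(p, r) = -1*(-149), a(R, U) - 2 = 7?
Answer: 26460083/1341 ≈ 19732.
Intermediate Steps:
a(R, U) = 9 (a(R, U) = 2 + 7 = 9)
A(p, r) = 149
30718/A((-49 + 237) - 236, 704) + 175729/a(-414, -644) = 30718/149 + 175729/9 = 26460083/1341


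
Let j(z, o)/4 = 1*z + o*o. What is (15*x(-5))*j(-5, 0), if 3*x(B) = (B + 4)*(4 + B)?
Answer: -100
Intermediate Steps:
j(z, o) = 4*z + 4*o² (j(z, o) = 4*(1*z + o*o) = 4*(z + o²) = 4*z + 4*o²)
x(B) = (4 + B)²/3 (x(B) = ((B + 4)*(4 + B))/3 = ((4 + B)*(4 + B))/3 = (4 + B)²/3)
(15*x(-5))*j(-5, 0) = (15*((4 - 5)²/3))*(4*(-5) + 4*0²) = (15*((⅓)*(-1)²))*(-20 + 4*0) = (15*((⅓)*1))*(-20 + 0) = (15*(⅓))*(-20) = 5*(-20) = -100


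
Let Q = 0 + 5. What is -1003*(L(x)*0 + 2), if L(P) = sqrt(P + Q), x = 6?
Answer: -2006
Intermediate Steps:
Q = 5
L(P) = sqrt(5 + P) (L(P) = sqrt(P + 5) = sqrt(5 + P))
-1003*(L(x)*0 + 2) = -1003*(sqrt(5 + 6)*0 + 2) = -1003*(sqrt(11)*0 + 2) = -1003*(0 + 2) = -1003*2 = -2006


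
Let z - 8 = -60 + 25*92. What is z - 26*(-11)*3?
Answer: 3106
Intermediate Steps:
z = 2248 (z = 8 + (-60 + 25*92) = 8 + (-60 + 2300) = 8 + 2240 = 2248)
z - 26*(-11)*3 = 2248 - 26*(-11)*3 = 2248 - (-286)*3 = 2248 - 1*(-858) = 2248 + 858 = 3106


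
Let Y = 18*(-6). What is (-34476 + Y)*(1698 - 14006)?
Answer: 425659872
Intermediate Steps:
Y = -108
(-34476 + Y)*(1698 - 14006) = (-34476 - 108)*(1698 - 14006) = -34584*(-12308) = 425659872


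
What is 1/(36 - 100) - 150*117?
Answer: -1123201/64 ≈ -17550.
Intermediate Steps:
1/(36 - 100) - 150*117 = 1/(-64) - 17550 = -1/64 - 17550 = -1123201/64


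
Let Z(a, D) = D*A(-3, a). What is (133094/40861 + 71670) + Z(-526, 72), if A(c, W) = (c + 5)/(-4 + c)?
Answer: 20494602764/286027 ≈ 71653.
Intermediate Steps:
A(c, W) = (5 + c)/(-4 + c)
Z(a, D) = -2*D/7 (Z(a, D) = D*((5 - 3)/(-4 - 3)) = D*(2/(-7)) = D*(-⅐*2) = D*(-2/7) = -2*D/7)
(133094/40861 + 71670) + Z(-526, 72) = (133094/40861 + 71670) - 2/7*72 = (133094*(1/40861) + 71670) - 144/7 = (133094/40861 + 71670) - 144/7 = 2928640964/40861 - 144/7 = 20494602764/286027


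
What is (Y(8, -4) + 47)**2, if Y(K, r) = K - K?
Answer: 2209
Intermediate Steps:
Y(K, r) = 0
(Y(8, -4) + 47)**2 = (0 + 47)**2 = 47**2 = 2209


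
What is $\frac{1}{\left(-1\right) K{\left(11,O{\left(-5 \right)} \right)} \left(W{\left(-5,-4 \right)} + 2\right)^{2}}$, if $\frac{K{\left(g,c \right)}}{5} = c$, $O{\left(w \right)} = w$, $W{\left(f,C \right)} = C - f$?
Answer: $\frac{1}{225} \approx 0.0044444$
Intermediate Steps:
$K{\left(g,c \right)} = 5 c$
$\frac{1}{\left(-1\right) K{\left(11,O{\left(-5 \right)} \right)} \left(W{\left(-5,-4 \right)} + 2\right)^{2}} = \frac{1}{\left(-1\right) 5 \left(-5\right) \left(\left(-4 - -5\right) + 2\right)^{2}} = \frac{1}{\left(-1\right) \left(- 25 \left(\left(-4 + 5\right) + 2\right)^{2}\right)} = \frac{1}{\left(-1\right) \left(- 25 \left(1 + 2\right)^{2}\right)} = \frac{1}{\left(-1\right) \left(- 25 \cdot 3^{2}\right)} = \frac{1}{\left(-1\right) \left(\left(-25\right) 9\right)} = \frac{1}{\left(-1\right) \left(-225\right)} = \frac{1}{225}$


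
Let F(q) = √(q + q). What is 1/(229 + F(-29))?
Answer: 229/52499 - I*√58/52499 ≈ 0.004362 - 0.00014507*I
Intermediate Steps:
F(q) = √2*√q (F(q) = √(2*q) = √2*√q)
1/(229 + F(-29)) = 1/(229 + √2*√(-29)) = 1/(229 + √2*(I*√29)) = 1/(229 + I*√58)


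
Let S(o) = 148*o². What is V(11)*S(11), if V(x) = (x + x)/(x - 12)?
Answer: -393976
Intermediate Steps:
V(x) = 2*x/(-12 + x) (V(x) = (2*x)/(-12 + x) = 2*x/(-12 + x))
V(11)*S(11) = (2*11/(-12 + 11))*(148*11²) = (2*11/(-1))*(148*121) = (2*11*(-1))*17908 = -22*17908 = -393976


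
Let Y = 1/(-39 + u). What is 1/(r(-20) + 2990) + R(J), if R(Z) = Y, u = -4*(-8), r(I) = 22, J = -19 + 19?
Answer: -3005/21084 ≈ -0.14253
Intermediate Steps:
J = 0
u = 32
Y = -⅐ (Y = 1/(-39 + 32) = 1/(-7) = -⅐ ≈ -0.14286)
R(Z) = -⅐
1/(r(-20) + 2990) + R(J) = 1/(22 + 2990) - ⅐ = 1/3012 - ⅐ = -3005/21084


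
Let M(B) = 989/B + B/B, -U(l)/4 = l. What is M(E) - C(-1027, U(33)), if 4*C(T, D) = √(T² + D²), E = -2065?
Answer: 1076/2065 - √1072153/4 ≈ -258.34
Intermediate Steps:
U(l) = -4*l
M(B) = 1 + 989/B (M(B) = 989/B + 1 = 1 + 989/B)
C(T, D) = √(D² + T²)/4 (C(T, D) = √(T² + D²)/4 = √(D² + T²)/4)
M(E) - C(-1027, U(33)) = (989 - 2065)/(-2065) - √((-4*33)² + (-1027)²)/4 = -1/2065*(-1076) - √((-132)² + 1054729)/4 = 1076/2065 - √(17424 + 1054729)/4 = 1076/2065 - √1072153/4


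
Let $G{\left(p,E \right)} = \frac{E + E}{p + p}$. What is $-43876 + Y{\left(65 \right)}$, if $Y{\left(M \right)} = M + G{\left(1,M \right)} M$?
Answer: $-39586$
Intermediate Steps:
$G{\left(p,E \right)} = \frac{E}{p}$ ($G{\left(p,E \right)} = \frac{2 E}{2 p} = 2 E \frac{1}{2 p} = \frac{E}{p}$)
$Y{\left(M \right)} = M + M^{2}$ ($Y{\left(M \right)} = M + \frac{M}{1} M = M + M 1 M = M + M M = M + M^{2}$)
$-43876 + Y{\left(65 \right)} = -43876 + 65 \left(1 + 65\right) = -43876 + 65 \cdot 66 = -43876 + 4290 = -39586$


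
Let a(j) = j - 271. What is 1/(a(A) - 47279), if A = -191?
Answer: -1/47741 ≈ -2.0946e-5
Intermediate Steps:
a(j) = -271 + j
1/(a(A) - 47279) = 1/((-271 - 191) - 47279) = 1/(-462 - 47279) = 1/(-47741) = -1/47741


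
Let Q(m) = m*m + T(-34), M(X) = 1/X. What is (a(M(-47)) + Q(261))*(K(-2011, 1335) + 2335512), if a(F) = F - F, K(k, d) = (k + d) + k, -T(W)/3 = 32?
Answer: 158690420625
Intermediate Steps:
T(W) = -96 (T(W) = -3*32 = -96)
K(k, d) = d + 2*k (K(k, d) = (d + k) + k = d + 2*k)
a(F) = 0
Q(m) = -96 + m² (Q(m) = m*m - 96 = m² - 96 = -96 + m²)
(a(M(-47)) + Q(261))*(K(-2011, 1335) + 2335512) = (0 + (-96 + 261²))*((1335 + 2*(-2011)) + 2335512) = (0 + (-96 + 68121))*((1335 - 4022) + 2335512) = (0 + 68025)*(-2687 + 2335512) = 68025*2332825 = 158690420625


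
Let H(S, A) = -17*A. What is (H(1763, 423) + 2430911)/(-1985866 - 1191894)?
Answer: -60593/79444 ≈ -0.76271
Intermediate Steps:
(H(1763, 423) + 2430911)/(-1985866 - 1191894) = (-17*423 + 2430911)/(-1985866 - 1191894) = (-7191 + 2430911)/(-3177760) = 2423720*(-1/3177760) = -60593/79444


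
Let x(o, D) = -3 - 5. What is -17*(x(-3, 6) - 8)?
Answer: 272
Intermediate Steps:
x(o, D) = -8
-17*(x(-3, 6) - 8) = -17*(-8 - 8) = -17*(-16) = 272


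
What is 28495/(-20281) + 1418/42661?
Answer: -1186866737/865207741 ≈ -1.3718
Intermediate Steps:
28495/(-20281) + 1418/42661 = 28495*(-1/20281) + 1418*(1/42661) = -28495/20281 + 1418/42661 = -1186866737/865207741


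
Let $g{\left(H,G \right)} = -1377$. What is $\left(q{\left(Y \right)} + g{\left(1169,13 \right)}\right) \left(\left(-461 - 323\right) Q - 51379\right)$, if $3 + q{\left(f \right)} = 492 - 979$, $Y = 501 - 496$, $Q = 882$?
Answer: $1386932689$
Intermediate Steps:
$Y = 5$ ($Y = 501 - 496 = 5$)
$q{\left(f \right)} = -490$ ($q{\left(f \right)} = -3 + \left(492 - 979\right) = -3 - 487 = -490$)
$\left(q{\left(Y \right)} + g{\left(1169,13 \right)}\right) \left(\left(-461 - 323\right) Q - 51379\right) = \left(-490 - 1377\right) \left(\left(-461 - 323\right) 882 - 51379\right) = - 1867 \left(\left(-784\right) 882 - 51379\right) = - 1867 \left(-691488 - 51379\right) = \left(-1867\right) \left(-742867\right) = 1386932689$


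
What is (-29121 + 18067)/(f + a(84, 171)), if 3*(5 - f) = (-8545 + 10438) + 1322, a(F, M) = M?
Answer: 33162/2687 ≈ 12.342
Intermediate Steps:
f = -3200/3 (f = 5 - ((-8545 + 10438) + 1322)/3 = 5 - (1893 + 1322)/3 = 5 - ⅓*3215 = 5 - 3215/3 = -3200/3 ≈ -1066.7)
(-29121 + 18067)/(f + a(84, 171)) = (-29121 + 18067)/(-3200/3 + 171) = -11054/(-2687/3) = -11054*(-3/2687) = 33162/2687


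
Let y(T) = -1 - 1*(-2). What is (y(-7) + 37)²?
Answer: 1444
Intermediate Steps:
y(T) = 1 (y(T) = -1 + 2 = 1)
(y(-7) + 37)² = (1 + 37)² = 38² = 1444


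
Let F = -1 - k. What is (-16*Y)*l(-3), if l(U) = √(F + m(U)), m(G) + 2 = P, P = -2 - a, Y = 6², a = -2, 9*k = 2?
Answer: -192*I*√29 ≈ -1034.0*I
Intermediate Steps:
k = 2/9 (k = (⅑)*2 = 2/9 ≈ 0.22222)
Y = 36
P = 0 (P = -2 - 1*(-2) = -2 + 2 = 0)
m(G) = -2 (m(G) = -2 + 0 = -2)
F = -11/9 (F = -1 - 1*2/9 = -1 - 2/9 = -11/9 ≈ -1.2222)
l(U) = I*√29/3 (l(U) = √(-11/9 - 2) = √(-29/9) = I*√29/3)
(-16*Y)*l(-3) = (-16*36)*(I*√29/3) = -192*I*√29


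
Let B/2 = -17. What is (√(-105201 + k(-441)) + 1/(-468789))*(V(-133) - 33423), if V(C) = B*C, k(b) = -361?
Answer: 28901/468789 - 28901*I*√105562 ≈ 0.06165 - 9.39e+6*I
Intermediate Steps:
B = -34 (B = 2*(-17) = -34)
V(C) = -34*C
(√(-105201 + k(-441)) + 1/(-468789))*(V(-133) - 33423) = (√(-105201 - 361) + 1/(-468789))*(-34*(-133) - 33423) = (√(-105562) - 1/468789)*(4522 - 33423) = (I*√105562 - 1/468789)*(-28901) = (-1/468789 + I*√105562)*(-28901) = 28901/468789 - 28901*I*√105562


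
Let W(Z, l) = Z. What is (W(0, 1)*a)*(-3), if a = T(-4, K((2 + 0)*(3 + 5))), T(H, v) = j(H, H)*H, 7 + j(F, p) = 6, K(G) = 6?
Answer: 0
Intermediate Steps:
j(F, p) = -1 (j(F, p) = -7 + 6 = -1)
T(H, v) = -H
a = 4 (a = -1*(-4) = 4)
(W(0, 1)*a)*(-3) = (0*4)*(-3) = 0*(-3) = 0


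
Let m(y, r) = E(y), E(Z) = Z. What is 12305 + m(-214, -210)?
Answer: 12091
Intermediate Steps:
m(y, r) = y
12305 + m(-214, -210) = 12305 - 214 = 12091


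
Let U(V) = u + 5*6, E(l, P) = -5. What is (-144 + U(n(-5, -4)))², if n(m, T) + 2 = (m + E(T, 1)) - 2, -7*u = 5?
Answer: 644809/49 ≈ 13159.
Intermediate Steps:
u = -5/7 (u = -⅐*5 = -5/7 ≈ -0.71429)
n(m, T) = -9 + m (n(m, T) = -2 + ((m - 5) - 2) = -2 + ((-5 + m) - 2) = -2 + (-7 + m) = -9 + m)
U(V) = 205/7 (U(V) = -5/7 + 5*6 = -5/7 + 30 = 205/7)
(-144 + U(n(-5, -4)))² = (-144 + 205/7)² = (-803/7)² = 644809/49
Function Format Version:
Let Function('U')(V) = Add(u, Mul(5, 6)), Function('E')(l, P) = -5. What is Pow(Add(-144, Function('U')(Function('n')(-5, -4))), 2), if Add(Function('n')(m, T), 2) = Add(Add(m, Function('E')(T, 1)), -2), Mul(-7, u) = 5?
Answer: Rational(644809, 49) ≈ 13159.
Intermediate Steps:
u = Rational(-5, 7) (u = Mul(Rational(-1, 7), 5) = Rational(-5, 7) ≈ -0.71429)
Function('n')(m, T) = Add(-9, m) (Function('n')(m, T) = Add(-2, Add(Add(m, -5), -2)) = Add(-2, Add(Add(-5, m), -2)) = Add(-2, Add(-7, m)) = Add(-9, m))
Function('U')(V) = Rational(205, 7) (Function('U')(V) = Add(Rational(-5, 7), Mul(5, 6)) = Add(Rational(-5, 7), 30) = Rational(205, 7))
Pow(Add(-144, Function('U')(Function('n')(-5, -4))), 2) = Pow(Add(-144, Rational(205, 7)), 2) = Pow(Rational(-803, 7), 2) = Rational(644809, 49)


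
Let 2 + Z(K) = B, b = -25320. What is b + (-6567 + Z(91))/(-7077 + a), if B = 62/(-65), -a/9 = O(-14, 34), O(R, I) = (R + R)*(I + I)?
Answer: -5518509749/217945 ≈ -25321.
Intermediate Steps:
O(R, I) = 4*I*R (O(R, I) = (2*R)*(2*I) = 4*I*R)
a = 17136 (a = -36*34*(-14) = -9*(-1904) = 17136)
B = -62/65 (B = 62*(-1/65) = -62/65 ≈ -0.95385)
Z(K) = -192/65 (Z(K) = -2 - 62/65 = -192/65)
b + (-6567 + Z(91))/(-7077 + a) = -25320 + (-6567 - 192/65)/(-7077 + 17136) = -25320 - 427047/65/10059 = -25320 - 427047/65*1/10059 = -25320 - 142349/217945 = -5518509749/217945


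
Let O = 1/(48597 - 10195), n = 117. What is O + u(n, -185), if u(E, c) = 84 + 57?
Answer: 5414683/38402 ≈ 141.00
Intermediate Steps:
u(E, c) = 141
O = 1/38402 ≈ 2.6040e-5
O + u(n, -185) = 1/38402 + 141 = 5414683/38402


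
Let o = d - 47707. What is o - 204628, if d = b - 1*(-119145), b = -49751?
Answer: -182941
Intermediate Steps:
d = 69394 (d = -49751 - 1*(-119145) = -49751 + 119145 = 69394)
o = 21687 (o = 69394 - 47707 = 21687)
o - 204628 = 21687 - 204628 = -182941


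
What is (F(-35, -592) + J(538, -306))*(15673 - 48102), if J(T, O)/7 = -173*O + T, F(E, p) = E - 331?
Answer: -12127343414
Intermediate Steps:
F(E, p) = -331 + E
J(T, O) = -1211*O + 7*T (J(T, O) = 7*(-173*O + T) = 7*(T - 173*O) = -1211*O + 7*T)
(F(-35, -592) + J(538, -306))*(15673 - 48102) = ((-331 - 35) + (-1211*(-306) + 7*538))*(15673 - 48102) = (-366 + (370566 + 3766))*(-32429) = (-366 + 374332)*(-32429) = 373966*(-32429) = -12127343414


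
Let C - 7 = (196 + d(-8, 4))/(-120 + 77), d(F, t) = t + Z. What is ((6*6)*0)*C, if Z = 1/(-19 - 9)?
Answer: 0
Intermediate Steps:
Z = -1/28 (Z = 1/(-28) = -1/28 ≈ -0.035714)
d(F, t) = -1/28 + t (d(F, t) = t - 1/28 = -1/28 + t)
C = 2829/1204 (C = 7 + (196 + (-1/28 + 4))/(-120 + 77) = 7 + (196 + 111/28)/(-43) = 7 + (5599/28)*(-1/43) = 7 - 5599/1204 = 2829/1204 ≈ 2.3497)
((6*6)*0)*C = ((6*6)*0)*(2829/1204) = (36*0)*(2829/1204) = 0*(2829/1204) = 0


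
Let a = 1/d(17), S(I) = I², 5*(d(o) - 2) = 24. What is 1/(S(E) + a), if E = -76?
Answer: 34/196389 ≈ 0.00017313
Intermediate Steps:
d(o) = 34/5 (d(o) = 2 + (⅕)*24 = 2 + 24/5 = 34/5)
a = 5/34 (a = 1/(34/5) = 5/34 ≈ 0.14706)
1/(S(E) + a) = 1/((-76)² + 5/34) = 1/(5776 + 5/34) = 1/(196389/34) = 34/196389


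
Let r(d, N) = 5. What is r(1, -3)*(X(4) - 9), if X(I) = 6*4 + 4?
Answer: 95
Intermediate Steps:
X(I) = 28 (X(I) = 24 + 4 = 28)
r(1, -3)*(X(4) - 9) = 5*(28 - 9) = 5*19 = 95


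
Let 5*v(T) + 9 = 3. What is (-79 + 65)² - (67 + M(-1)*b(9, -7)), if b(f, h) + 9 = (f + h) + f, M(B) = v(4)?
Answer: 657/5 ≈ 131.40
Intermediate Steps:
v(T) = -6/5 (v(T) = -9/5 + (⅕)*3 = -9/5 + ⅗ = -6/5)
M(B) = -6/5
b(f, h) = -9 + h + 2*f (b(f, h) = -9 + ((f + h) + f) = -9 + (h + 2*f) = -9 + h + 2*f)
(-79 + 65)² - (67 + M(-1)*b(9, -7)) = (-79 + 65)² - (67 - 6*(-9 - 7 + 2*9)/5) = (-14)² - (67 - 6*(-9 - 7 + 18)/5) = 196 - (67 - 6/5*2) = 196 - (67 - 12/5) = 196 - 1*323/5 = 196 - 323/5 = 657/5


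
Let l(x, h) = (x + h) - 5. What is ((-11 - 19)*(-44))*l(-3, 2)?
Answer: -7920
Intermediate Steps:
l(x, h) = -5 + h + x (l(x, h) = (h + x) - 5 = -5 + h + x)
((-11 - 19)*(-44))*l(-3, 2) = ((-11 - 19)*(-44))*(-5 + 2 - 3) = -30*(-44)*(-6) = 1320*(-6) = -7920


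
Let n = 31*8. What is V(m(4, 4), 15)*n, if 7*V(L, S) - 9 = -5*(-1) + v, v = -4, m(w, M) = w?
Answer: 2480/7 ≈ 354.29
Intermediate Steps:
V(L, S) = 10/7 (V(L, S) = 9/7 + (-5*(-1) - 4)/7 = 9/7 + (5 - 4)/7 = 9/7 + (⅐)*1 = 9/7 + ⅐ = 10/7)
n = 248
V(m(4, 4), 15)*n = (10/7)*248 = 2480/7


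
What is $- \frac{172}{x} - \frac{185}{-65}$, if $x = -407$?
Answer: $\frac{17295}{5291} \approx 3.2688$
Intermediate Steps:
$- \frac{172}{x} - \frac{185}{-65} = - \frac{172}{-407} - \frac{185}{-65} = \left(-172\right) \left(- \frac{1}{407}\right) - - \frac{37}{13} = \frac{172}{407} + \frac{37}{13} = \frac{17295}{5291}$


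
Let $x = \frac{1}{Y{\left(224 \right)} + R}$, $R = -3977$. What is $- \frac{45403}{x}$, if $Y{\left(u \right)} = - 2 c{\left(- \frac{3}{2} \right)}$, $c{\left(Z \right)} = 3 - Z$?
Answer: $180976358$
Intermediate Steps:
$Y{\left(u \right)} = -9$ ($Y{\left(u \right)} = - 2 \left(3 - - \frac{3}{2}\right) = - 2 \left(3 + \frac{3}{2}\right) = \left(-2\right) \frac{9}{2} = -9$)
$x = - \frac{1}{3986}$ ($x = \frac{1}{-9 - 3977} = \frac{1}{-3986} = - \frac{1}{3986} \approx -0.00025088$)
$- \frac{45403}{x} = - \frac{45403}{- \frac{1}{3986}} = \left(-45403\right) \left(-3986\right) = 180976358$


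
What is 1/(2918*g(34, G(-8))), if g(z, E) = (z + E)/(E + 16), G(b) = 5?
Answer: 7/37934 ≈ 0.00018453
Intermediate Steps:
g(z, E) = (E + z)/(16 + E)
1/(2918*g(34, G(-8))) = 1/(2918*(((5 + 34)/(16 + 5)))) = 1/(2918*((39/21))) = 1/(2918*(((1/21)*39))) = 1/(2918*(13/7)) = (1/2918)*(7/13) = 7/37934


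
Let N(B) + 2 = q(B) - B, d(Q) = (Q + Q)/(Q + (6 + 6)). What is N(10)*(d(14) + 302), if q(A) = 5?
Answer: -27580/13 ≈ -2121.5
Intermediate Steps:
d(Q) = 2*Q/(12 + Q) (d(Q) = (2*Q)/(Q + 12) = (2*Q)/(12 + Q) = 2*Q/(12 + Q))
N(B) = 3 - B (N(B) = -2 + (5 - B) = 3 - B)
N(10)*(d(14) + 302) = (3 - 1*10)*(2*14/(12 + 14) + 302) = (3 - 10)*(2*14/26 + 302) = -7*(2*14*(1/26) + 302) = -7*(14/13 + 302) = -7*3940/13 = -27580/13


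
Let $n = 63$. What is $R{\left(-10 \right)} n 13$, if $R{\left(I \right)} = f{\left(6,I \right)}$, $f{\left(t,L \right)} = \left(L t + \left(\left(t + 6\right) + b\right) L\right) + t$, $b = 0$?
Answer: $-142506$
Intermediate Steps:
$f{\left(t,L \right)} = t + L t + L \left(6 + t\right)$ ($f{\left(t,L \right)} = \left(L t + \left(\left(t + 6\right) + 0\right) L\right) + t = \left(L t + \left(\left(6 + t\right) + 0\right) L\right) + t = \left(L t + \left(6 + t\right) L\right) + t = \left(L t + L \left(6 + t\right)\right) + t = t + L t + L \left(6 + t\right)$)
$R{\left(I \right)} = 6 + 18 I$ ($R{\left(I \right)} = 6 + 6 I + 2 I 6 = 6 + 6 I + 12 I = 6 + 18 I$)
$R{\left(-10 \right)} n 13 = \left(6 + 18 \left(-10\right)\right) 63 \cdot 13 = \left(6 - 180\right) 63 \cdot 13 = \left(-174\right) 63 \cdot 13 = \left(-10962\right) 13 = -142506$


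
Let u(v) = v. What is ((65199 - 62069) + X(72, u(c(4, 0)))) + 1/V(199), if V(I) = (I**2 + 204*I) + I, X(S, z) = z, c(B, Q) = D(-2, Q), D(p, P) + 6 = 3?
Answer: 251398293/80396 ≈ 3127.0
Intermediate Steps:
D(p, P) = -3 (D(p, P) = -6 + 3 = -3)
c(B, Q) = -3
V(I) = I**2 + 205*I
((65199 - 62069) + X(72, u(c(4, 0)))) + 1/V(199) = ((65199 - 62069) - 3) + 1/(199*(205 + 199)) = (3130 - 3) + 1/(199*404) = 3127 + 1/80396 = 251398293/80396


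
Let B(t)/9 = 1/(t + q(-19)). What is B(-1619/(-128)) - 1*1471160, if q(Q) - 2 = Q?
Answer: -819437272/557 ≈ -1.4712e+6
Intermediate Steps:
q(Q) = 2 + Q
B(t) = 9/(-17 + t) (B(t) = 9/(t + (2 - 19)) = 9/(t - 17) = 9/(-17 + t))
B(-1619/(-128)) - 1*1471160 = 9/(-17 - 1619/(-128)) - 1*1471160 = 9/(-17 - 1619*(-1/128)) - 1471160 = 9/(-17 + 1619/128) - 1471160 = 9/(-557/128) - 1471160 = 9*(-128/557) - 1471160 = -1152/557 - 1471160 = -819437272/557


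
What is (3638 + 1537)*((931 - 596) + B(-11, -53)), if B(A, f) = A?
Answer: 1676700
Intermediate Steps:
(3638 + 1537)*((931 - 596) + B(-11, -53)) = (3638 + 1537)*((931 - 596) - 11) = 5175*(335 - 11) = 5175*324 = 1676700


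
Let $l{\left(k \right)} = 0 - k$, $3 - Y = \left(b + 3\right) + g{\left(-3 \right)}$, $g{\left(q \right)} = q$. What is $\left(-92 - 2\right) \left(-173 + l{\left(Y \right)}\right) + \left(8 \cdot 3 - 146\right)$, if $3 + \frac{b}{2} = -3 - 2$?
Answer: $17926$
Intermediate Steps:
$b = -16$ ($b = -6 + 2 \left(-3 - 2\right) = -6 + 2 \left(-5\right) = -6 - 10 = -16$)
$Y = 19$ ($Y = 3 - \left(\left(-16 + 3\right) - 3\right) = 3 - \left(-13 - 3\right) = 3 - -16 = 3 + 16 = 19$)
$l{\left(k \right)} = - k$
$\left(-92 - 2\right) \left(-173 + l{\left(Y \right)}\right) + \left(8 \cdot 3 - 146\right) = \left(-92 - 2\right) \left(-173 - 19\right) + \left(8 \cdot 3 - 146\right) = - 94 \left(-173 - 19\right) + \left(24 - 146\right) = \left(-94\right) \left(-192\right) - 122 = 18048 - 122 = 17926$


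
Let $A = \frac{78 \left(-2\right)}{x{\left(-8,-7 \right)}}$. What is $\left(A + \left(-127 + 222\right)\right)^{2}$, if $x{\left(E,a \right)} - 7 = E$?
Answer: $63001$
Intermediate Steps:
$x{\left(E,a \right)} = 7 + E$
$A = 156$ ($A = \frac{78 \left(-2\right)}{7 - 8} = - \frac{156}{-1} = \left(-156\right) \left(-1\right) = 156$)
$\left(A + \left(-127 + 222\right)\right)^{2} = \left(156 + \left(-127 + 222\right)\right)^{2} = \left(156 + 95\right)^{2} = 251^{2} = 63001$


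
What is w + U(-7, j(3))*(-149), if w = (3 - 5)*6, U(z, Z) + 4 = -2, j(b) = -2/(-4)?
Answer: 882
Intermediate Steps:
j(b) = 1/2 (j(b) = -2*(-1/4) = 1/2)
U(z, Z) = -6 (U(z, Z) = -4 - 2 = -6)
w = -12 (w = -2*6 = -12)
w + U(-7, j(3))*(-149) = -12 - 6*(-149) = -12 + 894 = 882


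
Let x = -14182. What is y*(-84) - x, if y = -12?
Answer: 15190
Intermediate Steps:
y*(-84) - x = -12*(-84) - 1*(-14182) = 1008 + 14182 = 15190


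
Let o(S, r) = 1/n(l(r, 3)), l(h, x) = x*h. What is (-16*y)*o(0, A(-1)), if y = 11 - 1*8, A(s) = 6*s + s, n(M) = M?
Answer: 16/7 ≈ 2.2857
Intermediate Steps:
l(h, x) = h*x
A(s) = 7*s
y = 3 (y = 11 - 8 = 3)
o(S, r) = 1/(3*r) (o(S, r) = 1/(r*3) = 1/(3*r))
(-16*y)*o(0, A(-1)) = (-16*3)*(1/(3*((7*(-1))))) = -16/(-7) = -16*(-1)/7 = -48*(-1/21) = 16/7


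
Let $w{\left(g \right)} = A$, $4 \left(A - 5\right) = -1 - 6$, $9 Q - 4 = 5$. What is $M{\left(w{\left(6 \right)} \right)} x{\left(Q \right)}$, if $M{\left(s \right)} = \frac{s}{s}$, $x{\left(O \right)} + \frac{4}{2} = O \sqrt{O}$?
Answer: $-1$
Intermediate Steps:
$Q = 1$ ($Q = \frac{4}{9} + \frac{1}{9} \cdot 5 = \frac{4}{9} + \frac{5}{9} = 1$)
$x{\left(O \right)} = -2 + O^{\frac{3}{2}}$ ($x{\left(O \right)} = -2 + O \sqrt{O} = -2 + O^{\frac{3}{2}}$)
$A = \frac{13}{4}$ ($A = 5 + \frac{-1 - 6}{4} = 5 + \frac{1}{4} \left(-7\right) = 5 - \frac{7}{4} = \frac{13}{4} \approx 3.25$)
$w{\left(g \right)} = \frac{13}{4}$
$M{\left(s \right)} = 1$
$M{\left(w{\left(6 \right)} \right)} x{\left(Q \right)} = 1 \left(-2 + 1^{\frac{3}{2}}\right) = 1 \left(-2 + 1\right) = 1 \left(-1\right) = -1$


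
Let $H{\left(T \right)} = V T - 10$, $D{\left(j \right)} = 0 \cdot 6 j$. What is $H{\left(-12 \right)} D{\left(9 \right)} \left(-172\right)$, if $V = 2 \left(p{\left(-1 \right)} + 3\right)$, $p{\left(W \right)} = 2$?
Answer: $0$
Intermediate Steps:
$D{\left(j \right)} = 0$ ($D{\left(j \right)} = 0 j = 0$)
$V = 10$ ($V = 2 \left(2 + 3\right) = 2 \cdot 5 = 10$)
$H{\left(T \right)} = -10 + 10 T$ ($H{\left(T \right)} = 10 T - 10 = -10 + 10 T$)
$H{\left(-12 \right)} D{\left(9 \right)} \left(-172\right) = \left(-10 + 10 \left(-12\right)\right) 0 \left(-172\right) = \left(-10 - 120\right) 0 \left(-172\right) = \left(-130\right) 0 \left(-172\right) = 0 \left(-172\right) = 0$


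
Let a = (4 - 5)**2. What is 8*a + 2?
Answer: 10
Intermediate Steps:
a = 1 (a = (-1)**2 = 1)
8*a + 2 = 8*1 + 2 = 8 + 2 = 10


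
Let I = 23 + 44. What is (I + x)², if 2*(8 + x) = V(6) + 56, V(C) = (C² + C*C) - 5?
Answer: 58081/4 ≈ 14520.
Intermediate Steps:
V(C) = -5 + 2*C² (V(C) = (C² + C²) - 5 = 2*C² - 5 = -5 + 2*C²)
I = 67
x = 107/2 (x = -8 + ((-5 + 2*6²) + 56)/2 = -8 + ((-5 + 2*36) + 56)/2 = -8 + ((-5 + 72) + 56)/2 = -8 + (67 + 56)/2 = -8 + (½)*123 = -8 + 123/2 = 107/2 ≈ 53.500)
(I + x)² = (67 + 107/2)² = (241/2)² = 58081/4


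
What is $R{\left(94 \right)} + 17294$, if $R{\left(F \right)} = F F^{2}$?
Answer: $847878$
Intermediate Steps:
$R{\left(F \right)} = F^{3}$
$R{\left(94 \right)} + 17294 = 94^{3} + 17294 = 830584 + 17294 = 847878$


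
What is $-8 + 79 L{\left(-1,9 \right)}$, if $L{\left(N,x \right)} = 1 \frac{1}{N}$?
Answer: $-87$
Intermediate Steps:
$L{\left(N,x \right)} = \frac{1}{N}$
$-8 + 79 L{\left(-1,9 \right)} = -8 + \frac{79}{-1} = -8 + 79 \left(-1\right) = -8 - 79 = -87$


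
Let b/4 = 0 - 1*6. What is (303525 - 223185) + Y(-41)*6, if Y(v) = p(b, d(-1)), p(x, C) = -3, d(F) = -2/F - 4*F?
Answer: 80322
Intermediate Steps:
d(F) = -4*F - 2/F
b = -24 (b = 4*(0 - 1*6) = 4*(0 - 6) = 4*(-6) = -24)
Y(v) = -3
(303525 - 223185) + Y(-41)*6 = (303525 - 223185) - 3*6 = 80340 - 18 = 80322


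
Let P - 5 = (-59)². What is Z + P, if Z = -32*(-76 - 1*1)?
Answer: 5950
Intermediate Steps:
Z = 2464 (Z = -32*(-76 - 1) = -32*(-77) = 2464)
P = 3486 (P = 5 + (-59)² = 5 + 3481 = 3486)
Z + P = 2464 + 3486 = 5950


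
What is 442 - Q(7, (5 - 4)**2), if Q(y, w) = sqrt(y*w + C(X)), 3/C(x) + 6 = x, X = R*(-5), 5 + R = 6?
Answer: 442 - sqrt(814)/11 ≈ 439.41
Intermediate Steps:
R = 1 (R = -5 + 6 = 1)
X = -5 (X = 1*(-5) = -5)
C(x) = 3/(-6 + x)
Q(y, w) = sqrt(-3/11 + w*y) (Q(y, w) = sqrt(y*w + 3/(-6 - 5)) = sqrt(w*y + 3/(-11)) = sqrt(w*y + 3*(-1/11)) = sqrt(w*y - 3/11) = sqrt(-3/11 + w*y))
442 - Q(7, (5 - 4)**2) = 442 - sqrt(-33 + 121*(5 - 4)**2*7)/11 = 442 - sqrt(-33 + 121*1**2*7)/11 = 442 - sqrt(-33 + 121*1*7)/11 = 442 - sqrt(-33 + 847)/11 = 442 - sqrt(814)/11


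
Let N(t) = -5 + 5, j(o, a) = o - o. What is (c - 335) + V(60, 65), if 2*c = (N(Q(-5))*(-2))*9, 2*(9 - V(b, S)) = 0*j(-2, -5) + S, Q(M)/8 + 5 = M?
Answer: -717/2 ≈ -358.50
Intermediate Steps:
j(o, a) = 0
Q(M) = -40 + 8*M
V(b, S) = 9 - S/2 (V(b, S) = 9 - (0*0 + S)/2 = 9 - (0 + S)/2 = 9 - S/2)
N(t) = 0
c = 0 (c = ((0*(-2))*9)/2 = (0*9)/2 = (½)*0 = 0)
(c - 335) + V(60, 65) = (0 - 335) + (9 - ½*65) = -335 + (9 - 65/2) = -335 - 47/2 = -717/2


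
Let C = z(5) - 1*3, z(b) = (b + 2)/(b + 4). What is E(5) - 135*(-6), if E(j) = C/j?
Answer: 7286/9 ≈ 809.56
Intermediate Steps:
z(b) = (2 + b)/(4 + b)
C = -20/9 (C = (2 + 5)/(4 + 5) - 1*3 = 7/9 - 3 = -20/9 ≈ -2.2222)
E(j) = -20/(9*j)
E(5) - 135*(-6) = -20/9/5 - 135*(-6) = -20/9*⅕ + 810 = -4/9 + 810 = 7286/9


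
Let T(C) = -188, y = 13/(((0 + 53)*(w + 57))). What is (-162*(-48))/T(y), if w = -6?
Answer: -1944/47 ≈ -41.362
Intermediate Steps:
y = 13/2703 (y = 13/(((0 + 53)*(-6 + 57))) = 13/((53*51)) = 13/2703 ≈ 0.0048095)
(-162*(-48))/T(y) = -162*(-48)/(-188) = 7776*(-1/188) = -1944/47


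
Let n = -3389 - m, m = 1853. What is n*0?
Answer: 0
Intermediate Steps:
n = -5242 (n = -3389 - 1*1853 = -3389 - 1853 = -5242)
n*0 = -5242*0 = 0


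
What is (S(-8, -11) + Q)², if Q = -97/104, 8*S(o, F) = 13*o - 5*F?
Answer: 134689/2704 ≈ 49.811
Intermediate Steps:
S(o, F) = -5*F/8 + 13*o/8 (S(o, F) = (13*o - 5*F)/8 = (-5*F + 13*o)/8 = -5*F/8 + 13*o/8)
Q = -97/104 (Q = -97*1/104 = -97/104 ≈ -0.93269)
(S(-8, -11) + Q)² = ((-5/8*(-11) + (13/8)*(-8)) - 97/104)² = ((55/8 - 13) - 97/104)² = (-49/8 - 97/104)² = (-367/52)² = 134689/2704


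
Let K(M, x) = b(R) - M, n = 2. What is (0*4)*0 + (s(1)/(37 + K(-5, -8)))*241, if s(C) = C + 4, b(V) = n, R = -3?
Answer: 1205/44 ≈ 27.386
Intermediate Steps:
b(V) = 2
s(C) = 4 + C
K(M, x) = 2 - M
(0*4)*0 + (s(1)/(37 + K(-5, -8)))*241 = (0*4)*0 + ((4 + 1)/(37 + (2 - 1*(-5))))*241 = 0*0 + (5/(37 + (2 + 5)))*241 = 0 + (5/(37 + 7))*241 = 0 + (5/44)*241 = 0 + 1205/44 = 1205/44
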